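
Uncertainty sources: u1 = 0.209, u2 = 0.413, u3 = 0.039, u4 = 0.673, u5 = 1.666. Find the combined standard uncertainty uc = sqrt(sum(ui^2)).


uc = sqrt(0.209^2 + 0.413^2 + 0.039^2 + 0.673^2 + 1.666^2)
uc = sqrt(3.444256)
uc = 1.8559

1.8559


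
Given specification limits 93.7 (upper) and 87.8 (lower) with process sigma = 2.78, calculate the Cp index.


Cp = (USL - LSL) / (6 * sigma)
= (93.7 - 87.8) / (6 * 2.78)
= 5.9000 / 16.6800
= 0.3537

0.3537


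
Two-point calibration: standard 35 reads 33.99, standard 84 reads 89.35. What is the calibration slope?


slope = (y2 - y1) / (x2 - x1)
= (89.35 - 33.99) / (84 - 35)
= 55.3600 / 49
= 1.1298

1.1298


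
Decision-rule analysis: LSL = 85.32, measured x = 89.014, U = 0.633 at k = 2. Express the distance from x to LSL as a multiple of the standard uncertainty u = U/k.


u = U / k = 0.633 / 2 = 0.3165
margin = |LSL - x| = |85.32 - 89.014| = 3.694
z = margin / u = 3.694 / 0.3165
z = 11.6714

11.6714


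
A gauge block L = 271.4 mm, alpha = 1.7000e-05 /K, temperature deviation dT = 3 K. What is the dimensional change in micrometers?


dL = L * alpha * dT
= 271.4 * 1.7000e-05 * 3
= 0.0138414 mm
dL_um = 0.0138414 * 1000 = 13.8414 um

13.8414


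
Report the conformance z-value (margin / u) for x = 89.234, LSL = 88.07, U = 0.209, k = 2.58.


u = U / k = 0.209 / 2.58 = 0.081007752
margin = |LSL - x| = |88.07 - 89.234| = 1.164
z = margin / u = 1.164 / 0.081007752
z = 14.3690

14.3690


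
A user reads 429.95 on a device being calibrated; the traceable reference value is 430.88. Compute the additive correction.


Correction = standard - reading
= 430.88 - 429.95
= 0.9300

0.9300


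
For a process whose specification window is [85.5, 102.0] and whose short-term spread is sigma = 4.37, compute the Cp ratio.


Cp = (USL - LSL) / (6 * sigma)
= (102.0 - 85.5) / (6 * 4.37)
= 16.5000 / 26.2200
= 0.6293

0.6293


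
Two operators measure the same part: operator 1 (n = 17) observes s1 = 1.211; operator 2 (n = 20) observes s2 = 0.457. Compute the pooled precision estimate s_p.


s_p = sqrt(((n1-1)*s1^2 + (n2-1)*s2^2) / (n1+n2-2))
numerator = (17-1)*1.211^2 + (20-1)*0.457^2 = 23.464336 + 3.968131 = 27.432467
denominator = 17 + 20 - 2 = 35
s_p^2 = 27.432467 / 35 = 0.78378477
s_p = sqrt(0.78378477) = 0.8853

0.8853


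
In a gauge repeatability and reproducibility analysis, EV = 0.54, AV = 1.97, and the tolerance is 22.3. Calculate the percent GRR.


GRR = sqrt(EV^2 + AV^2) = sqrt(0.54^2 + 1.97^2) = 2.0426698
%GRR = GRR / tol * 100 = 2.0426698 / 22.3 * 100
%GRR = 9.1600

9.1600


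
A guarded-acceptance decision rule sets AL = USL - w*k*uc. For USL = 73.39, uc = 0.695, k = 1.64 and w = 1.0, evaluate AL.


U = k * uc = 1.64 * 0.695 = 1.1398
guard band g = w * U = 1.0 * 1.1398 = 1.1398
AL = USL - g = 73.39 - 1.1398
AL = 72.2502

72.2502


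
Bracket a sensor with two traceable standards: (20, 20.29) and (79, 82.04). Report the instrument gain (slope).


slope = (y2 - y1) / (x2 - x1)
= (82.04 - 20.29) / (79 - 20)
= 61.7500 / 59
= 1.0466

1.0466


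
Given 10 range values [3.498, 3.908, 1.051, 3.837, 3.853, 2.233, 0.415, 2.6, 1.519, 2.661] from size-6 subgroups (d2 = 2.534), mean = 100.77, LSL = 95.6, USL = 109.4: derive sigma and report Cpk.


R_bar = (3.498 + 3.908 + 1.051 + 3.837 + 3.853 + 2.233 + 0.415 + 2.6 + 1.519 + 2.661) / 10 = 2.5575
sigma = R_bar / d2 = 2.5575 / 2.534 = 1.0092739
Cp = (USL - LSL)/(6*sigma) = (109.4 - 95.6)/(6*1.0092739) = 2.2789
Cpu = (109.4 - 100.77)/(3*1.0092739) = 2.8502
Cpl = (100.77 - 95.6)/(3*1.0092739) = 1.7075
Cpk = min(Cpu, Cpl) = 1.7075

1.7075


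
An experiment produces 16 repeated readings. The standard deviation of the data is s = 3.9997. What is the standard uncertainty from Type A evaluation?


u_A = s / sqrt(n)
u_A = 3.9997 / sqrt(16)
u_A = 3.9997 / 4
u_A = 0.9999

0.9999


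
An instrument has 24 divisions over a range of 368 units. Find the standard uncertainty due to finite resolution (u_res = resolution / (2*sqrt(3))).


resolution = range / divisions
resolution = 368 / 24 = 15.333333
u_res = resolution / (2*sqrt(3))
u_res = 15.333333 / 3.4641016
u_res = 4.4264

4.4264


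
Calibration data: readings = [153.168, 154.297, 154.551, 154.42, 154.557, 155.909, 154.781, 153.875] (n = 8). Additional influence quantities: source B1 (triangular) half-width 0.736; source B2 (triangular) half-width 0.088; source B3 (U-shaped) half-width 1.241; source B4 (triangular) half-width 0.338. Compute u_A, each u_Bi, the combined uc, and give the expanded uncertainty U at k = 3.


mean = (153.168 + 154.297 + 154.551 + 154.42 + 154.557 + 155.909 + 154.781 + 153.875) / 8 = 154.44475
s = sqrt(sum((x - mean)^2)/(n-1)) = 0.7799386
u_A = s / sqrt(n) = 0.7799386 / sqrt(8) = 0.27574994
u_B1 = 0.736 / sqrt(6) = 0.30047074
u_B2 = 0.088 / sqrt(6) = 0.03592585
u_B3 = 1.241 / sqrt(2) = 0.87751952
u_B4 = 0.338 / sqrt(6) = 0.13798792
uc = sqrt(0.27574994^2 + 0.30047074^2 + 0.03592585^2 + 0.87751952^2 + 0.13798792^2) = 0.97810661
U = k * uc = 3 * 0.97810661
U = 2.9343

2.9343


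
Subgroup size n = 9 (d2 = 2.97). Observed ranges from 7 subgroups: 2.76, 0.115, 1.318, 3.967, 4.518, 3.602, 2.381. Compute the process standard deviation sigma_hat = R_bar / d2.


R_bar = (2.76 + 0.115 + 1.318 + 3.967 + 4.518 + 3.602 + 2.381) / 7
R_bar = 18.661 / 7 = 2.6658571
sigma_hat = R_bar / d2 = 2.6658571 / 2.97 = 0.8976

0.8976


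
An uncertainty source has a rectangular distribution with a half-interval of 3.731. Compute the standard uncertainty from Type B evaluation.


u_B = half_width / sqrt(3)
u_B = 3.731 / 1.7320508
u_B = 2.1541

2.1541


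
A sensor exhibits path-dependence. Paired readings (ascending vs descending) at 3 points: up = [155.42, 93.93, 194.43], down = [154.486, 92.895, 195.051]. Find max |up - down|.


|155.42 - 154.486| = 0.9340
|93.93 - 92.895| = 1.0350
|194.43 - 195.051| = 0.6210
hysteresis = max(diffs) = 1.0350

1.0350


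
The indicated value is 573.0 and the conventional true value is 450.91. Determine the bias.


Systematic error = measured - true
= 573.0 - 450.91
= 122.0900

122.0900


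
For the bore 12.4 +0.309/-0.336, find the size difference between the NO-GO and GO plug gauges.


GO = nominal - lower_tol (smallest hole = maximum material condition)
GO = 12.4 - 0.336 = 12.064
NO-GO = nominal + upper_tol (largest hole = least material condition)
NO-GO = 12.4 + 0.309 = 12.709
spread = NO-GO - GO = 12.709 - 12.064 = 0.6450

0.6450


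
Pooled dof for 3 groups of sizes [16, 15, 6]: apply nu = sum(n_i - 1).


nu = sum_i (n_i - 1)
nu = ((16 - 1) + (15 - 1) + (6 - 1))
nu = 15 + 14 + 5
nu = 34

34


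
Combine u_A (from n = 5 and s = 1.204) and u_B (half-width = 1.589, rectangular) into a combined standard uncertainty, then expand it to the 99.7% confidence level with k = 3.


u_A = s / sqrt(n) = 1.204 / sqrt(5) = 0.53844517
u_B = half_width / sqrt(3) = 1.589 / sqrt(3) = 0.91740958
uc = sqrt(u_A^2 + u_B^2) = sqrt(0.53844517^2 + 0.91740958^2) = 1.0637498
U = k * uc = 3 * 1.0637498
U = 3.1912

3.1912


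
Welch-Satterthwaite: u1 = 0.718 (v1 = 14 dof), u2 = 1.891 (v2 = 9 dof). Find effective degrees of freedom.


uc = sqrt(u1^2 + u2^2) = sqrt(0.718^2 + 1.891^2) = 2.0227222
v_eff = uc^4 / (u1^4/v1 + u2^4/v2)
= 2.0227222^4 / (0.718^4/14 + 1.891^4/9)
= 16.739596 / 1.4397527
v_eff = 11.6267

11.6267


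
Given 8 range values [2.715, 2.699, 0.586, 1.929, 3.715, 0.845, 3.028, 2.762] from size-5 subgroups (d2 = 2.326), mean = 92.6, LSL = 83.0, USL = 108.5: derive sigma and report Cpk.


R_bar = (2.715 + 2.699 + 0.586 + 1.929 + 3.715 + 0.845 + 3.028 + 2.762) / 8 = 2.284875
sigma = R_bar / d2 = 2.284875 / 2.326 = 0.98231943
Cp = (USL - LSL)/(6*sigma) = (108.5 - 83.0)/(6*0.98231943) = 4.3265
Cpu = (108.5 - 92.6)/(3*0.98231943) = 5.3954
Cpl = (92.6 - 83.0)/(3*0.98231943) = 3.2576
Cpk = min(Cpu, Cpl) = 3.2576

3.2576


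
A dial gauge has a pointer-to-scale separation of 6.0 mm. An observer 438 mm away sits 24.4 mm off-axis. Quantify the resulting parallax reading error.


error = h * offset / d
= 6.0 * 24.4 / 438
= 0.3342

0.3342


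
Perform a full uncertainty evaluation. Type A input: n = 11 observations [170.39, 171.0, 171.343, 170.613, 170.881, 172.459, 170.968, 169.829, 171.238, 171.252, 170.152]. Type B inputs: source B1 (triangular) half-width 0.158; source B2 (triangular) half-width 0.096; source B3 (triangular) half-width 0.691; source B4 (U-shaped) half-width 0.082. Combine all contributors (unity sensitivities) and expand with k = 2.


mean = (170.39 + 171.0 + 171.343 + 170.613 + 170.881 + 172.459 + 170.968 + 169.829 + 171.238 + 171.252 + 170.152) / 11 = 170.9204545
s = sqrt(sum((x - mean)^2)/(n-1)) = 0.70173177
u_A = s / sqrt(n) = 0.70173177 / sqrt(11) = 0.21158009
u_B1 = 0.158 / sqrt(6) = 0.06450323
u_B2 = 0.096 / sqrt(6) = 0.039191836
u_B3 = 0.691 / sqrt(6) = 0.28209957
u_B4 = 0.082 / sqrt(2) = 0.057982756
uc = sqrt(0.21158009^2 + 0.06450323^2 + 0.039191836^2 + 0.28209957^2 + 0.057982756^2) = 0.36524645
U = k * uc = 2 * 0.36524645
U = 0.7305

0.7305


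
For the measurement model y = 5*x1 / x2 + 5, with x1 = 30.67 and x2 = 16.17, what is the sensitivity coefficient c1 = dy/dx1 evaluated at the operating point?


y = 5*x1 / x2 + 5
dy/dx1 = 5/x2
Evaluate at x2 = 16.17: c1 = 5 / 16.17
c1 = 0.3092

0.3092


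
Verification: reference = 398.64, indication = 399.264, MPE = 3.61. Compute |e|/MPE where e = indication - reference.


e = indication - reference = 399.264 - 398.64 = 0.6240
|e| = 0.6240
ratio = |e| / MPE = 0.6240 / 3.61
ratio = 0.1729

0.1729


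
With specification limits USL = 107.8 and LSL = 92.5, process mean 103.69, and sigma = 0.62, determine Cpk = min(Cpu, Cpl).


Cpu = (USL - mean) / (3*sigma) = (107.8 - 103.69) / (3*0.62) = 2.2097
Cpl = (mean - LSL) / (3*sigma) = (103.69 - 92.5) / (3*0.62) = 6.0161
Cpk = min(Cpu, Cpl) = 2.2097

2.2097


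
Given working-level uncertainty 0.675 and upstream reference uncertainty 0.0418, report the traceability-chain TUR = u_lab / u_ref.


TUR = u_lab / u_ref
= 0.675 / 0.0418
= 16.1483

16.1483


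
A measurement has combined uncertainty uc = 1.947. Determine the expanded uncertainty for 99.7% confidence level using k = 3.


U = k * uc
U = 3 * 1.947
U = 5.8410

5.8410


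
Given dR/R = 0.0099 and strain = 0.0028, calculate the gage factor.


GF = (dR/R) / epsilon
= 0.0099 / 0.0028
= 3.5357

3.5357


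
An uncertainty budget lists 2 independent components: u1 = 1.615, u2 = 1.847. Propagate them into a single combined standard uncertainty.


uc = sqrt(1.615^2 + 1.847^2)
uc = sqrt(6.019634)
uc = 2.4535

2.4535


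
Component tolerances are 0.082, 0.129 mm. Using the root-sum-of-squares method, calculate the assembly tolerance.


RSS = sqrt(0.082^2 + 0.129^2)
= sqrt(0.023365)
= 0.1529

0.1529


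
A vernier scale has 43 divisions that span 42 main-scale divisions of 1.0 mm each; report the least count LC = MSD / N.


LC = MSD / n_div
= 1.0 / 43
= 0.0233

0.0233


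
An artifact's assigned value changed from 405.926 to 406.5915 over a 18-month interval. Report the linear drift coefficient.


rate = (v2 - v1) / months
= (406.5915 - 405.926) / 18
= 0.6655 / 18
= 0.0370

0.0370


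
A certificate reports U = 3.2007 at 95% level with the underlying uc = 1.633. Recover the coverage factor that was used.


k = U / uc
k = 3.2007 / 1.633
k = 1.96

1.96


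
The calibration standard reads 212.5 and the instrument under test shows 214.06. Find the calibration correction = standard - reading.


Correction = standard - reading
= 212.5 - 214.06
= -1.5600

-1.5600


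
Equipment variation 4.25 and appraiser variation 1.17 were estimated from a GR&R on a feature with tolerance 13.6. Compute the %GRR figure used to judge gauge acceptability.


GRR = sqrt(EV^2 + AV^2) = sqrt(4.25^2 + 1.17^2) = 4.4081062
%GRR = GRR / tol * 100 = 4.4081062 / 13.6 * 100
%GRR = 32.4125

32.4125


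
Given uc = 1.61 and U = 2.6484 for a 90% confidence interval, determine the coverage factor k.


k = U / uc
k = 2.6484 / 1.61
k = 1.645

1.645


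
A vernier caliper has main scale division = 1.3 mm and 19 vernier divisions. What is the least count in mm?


LC = MSD / n_div
= 1.3 / 19
= 0.0684

0.0684


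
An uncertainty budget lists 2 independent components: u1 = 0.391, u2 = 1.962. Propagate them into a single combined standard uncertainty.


uc = sqrt(0.391^2 + 1.962^2)
uc = sqrt(4.002325)
uc = 2.0006

2.0006


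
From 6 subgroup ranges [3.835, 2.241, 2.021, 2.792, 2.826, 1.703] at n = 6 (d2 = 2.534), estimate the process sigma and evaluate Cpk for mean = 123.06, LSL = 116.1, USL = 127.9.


R_bar = (3.835 + 2.241 + 2.021 + 2.792 + 2.826 + 1.703) / 6 = 2.5696667
sigma = R_bar / d2 = 2.5696667 / 2.534 = 1.0140753
Cp = (USL - LSL)/(6*sigma) = (127.9 - 116.1)/(6*1.0140753) = 1.9394
Cpu = (127.9 - 123.06)/(3*1.0140753) = 1.5909
Cpl = (123.06 - 116.1)/(3*1.0140753) = 2.2878
Cpk = min(Cpu, Cpl) = 1.5909

1.5909


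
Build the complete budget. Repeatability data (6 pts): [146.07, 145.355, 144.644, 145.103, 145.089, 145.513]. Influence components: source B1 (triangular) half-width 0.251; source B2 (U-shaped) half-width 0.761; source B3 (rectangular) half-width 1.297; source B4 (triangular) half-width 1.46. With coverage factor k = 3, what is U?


mean = (146.07 + 145.355 + 144.644 + 145.103 + 145.089 + 145.513) / 6 = 145.2956667
s = sqrt(sum((x - mean)^2)/(n-1)) = 0.48059283
u_A = s / sqrt(n) = 0.48059283 / sqrt(6) = 0.1962012
u_B1 = 0.251 / sqrt(6) = 0.10247032
u_B2 = 0.761 / sqrt(2) = 0.53810826
u_B3 = 1.297 / sqrt(3) = 0.7488233
u_B4 = 1.46 / sqrt(6) = 0.5960425
uc = sqrt(0.1962012^2 + 0.10247032^2 + 0.53810826^2 + 0.7488233^2 + 0.5960425^2) = 1.1200708
U = k * uc = 3 * 1.1200708
U = 3.3602

3.3602


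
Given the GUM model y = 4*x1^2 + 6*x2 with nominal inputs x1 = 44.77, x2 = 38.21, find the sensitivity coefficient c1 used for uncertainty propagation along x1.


y = 4*x1^2 + 6*x2
dy/dx1 = 2*4*x1
Evaluate at x1 = 44.77: c1 = 8 * 44.77
c1 = 358.1600

358.1600


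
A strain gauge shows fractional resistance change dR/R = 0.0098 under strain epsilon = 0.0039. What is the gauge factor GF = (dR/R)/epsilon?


GF = (dR/R) / epsilon
= 0.0098 / 0.0039
= 2.5128

2.5128


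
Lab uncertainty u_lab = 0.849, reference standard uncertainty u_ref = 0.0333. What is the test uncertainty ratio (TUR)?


TUR = u_lab / u_ref
= 0.849 / 0.0333
= 25.4955

25.4955


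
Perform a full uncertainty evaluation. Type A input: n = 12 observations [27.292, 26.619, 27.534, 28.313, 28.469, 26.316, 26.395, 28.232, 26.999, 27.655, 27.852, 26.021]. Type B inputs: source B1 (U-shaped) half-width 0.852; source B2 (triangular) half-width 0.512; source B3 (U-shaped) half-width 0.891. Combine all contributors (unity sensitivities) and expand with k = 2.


mean = (27.292 + 26.619 + 27.534 + 28.313 + 28.469 + 26.316 + 26.395 + 28.232 + 26.999 + 27.655 + 27.852 + 26.021) / 12 = 27.30808333
s = sqrt(sum((x - mean)^2)/(n-1)) = 0.83794136
u_A = s / sqrt(n) = 0.83794136 / sqrt(12) = 0.24189283
u_B1 = 0.852 / sqrt(2) = 0.60245498
u_B2 = 0.512 / sqrt(6) = 0.20902312
u_B3 = 0.891 / sqrt(2) = 0.63003214
uc = sqrt(0.24189283^2 + 0.60245498^2 + 0.20902312^2 + 0.63003214^2) = 0.92849088
U = k * uc = 2 * 0.92849088
U = 1.8570

1.8570


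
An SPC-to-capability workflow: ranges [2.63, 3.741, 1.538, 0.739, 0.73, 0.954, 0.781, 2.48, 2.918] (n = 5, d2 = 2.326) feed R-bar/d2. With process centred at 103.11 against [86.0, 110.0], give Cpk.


R_bar = (2.63 + 3.741 + 1.538 + 0.739 + 0.73 + 0.954 + 0.781 + 2.48 + 2.918) / 9 = 1.8345556
sigma = R_bar / d2 = 1.8345556 / 2.326 = 0.78871694
Cp = (USL - LSL)/(6*sigma) = (110.0 - 86.0)/(6*0.78871694) = 5.0715
Cpu = (110.0 - 103.11)/(3*0.78871694) = 2.9119
Cpl = (103.11 - 86.0)/(3*0.78871694) = 7.2312
Cpk = min(Cpu, Cpl) = 2.9119

2.9119


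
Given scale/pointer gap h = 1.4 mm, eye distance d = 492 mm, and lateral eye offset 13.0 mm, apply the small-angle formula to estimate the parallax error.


error = h * offset / d
= 1.4 * 13.0 / 492
= 0.0370

0.0370


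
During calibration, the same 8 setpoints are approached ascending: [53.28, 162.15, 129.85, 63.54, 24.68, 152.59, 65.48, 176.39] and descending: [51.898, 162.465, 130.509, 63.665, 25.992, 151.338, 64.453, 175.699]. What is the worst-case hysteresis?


|53.28 - 51.898| = 1.3820
|162.15 - 162.465| = 0.3150
|129.85 - 130.509| = 0.6590
|63.54 - 63.665| = 0.1250
|24.68 - 25.992| = 1.3120
|152.59 - 151.338| = 1.2520
|65.48 - 64.453| = 1.0270
|176.39 - 175.699| = 0.6910
hysteresis = max(diffs) = 1.3820

1.3820


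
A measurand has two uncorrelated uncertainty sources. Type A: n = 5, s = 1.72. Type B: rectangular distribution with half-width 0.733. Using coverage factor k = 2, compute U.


u_A = s / sqrt(n) = 1.72 / sqrt(5) = 0.76920738
u_B = half_width / sqrt(3) = 0.733 / sqrt(3) = 0.42319775
uc = sqrt(u_A^2 + u_B^2) = sqrt(0.76920738^2 + 0.42319775^2) = 0.87793868
U = k * uc = 2 * 0.87793868
U = 1.7559

1.7559


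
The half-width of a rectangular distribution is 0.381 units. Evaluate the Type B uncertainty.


u_B = half_width / sqrt(3)
u_B = 0.381 / 1.7320508
u_B = 0.2200

0.2200


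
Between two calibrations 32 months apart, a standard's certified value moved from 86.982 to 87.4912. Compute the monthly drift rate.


rate = (v2 - v1) / months
= (87.4912 - 86.982) / 32
= 0.5092 / 32
= 0.0159

0.0159


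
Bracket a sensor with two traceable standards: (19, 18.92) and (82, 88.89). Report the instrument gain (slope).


slope = (y2 - y1) / (x2 - x1)
= (88.89 - 18.92) / (82 - 19)
= 69.9700 / 63
= 1.1106

1.1106


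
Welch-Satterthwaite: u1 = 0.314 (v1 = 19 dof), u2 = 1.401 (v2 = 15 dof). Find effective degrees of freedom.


uc = sqrt(u1^2 + u2^2) = sqrt(0.314^2 + 1.401^2) = 1.4357566
v_eff = uc^4 / (u1^4/v1 + u2^4/v2)
= 1.4357566^4 / (0.314^4/19 + 1.401^4/15)
= 4.2493577 / 0.25735082
v_eff = 16.5119

16.5119


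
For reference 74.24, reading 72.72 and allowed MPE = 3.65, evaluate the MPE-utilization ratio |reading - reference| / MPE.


e = indication - reference = 72.72 - 74.24 = -1.5200
|e| = 1.5200
ratio = |e| / MPE = 1.5200 / 3.65
ratio = 0.4164

0.4164


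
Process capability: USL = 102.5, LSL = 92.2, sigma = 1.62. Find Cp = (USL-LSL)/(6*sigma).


Cp = (USL - LSL) / (6 * sigma)
= (102.5 - 92.2) / (6 * 1.62)
= 10.3000 / 9.7200
= 1.0597

1.0597


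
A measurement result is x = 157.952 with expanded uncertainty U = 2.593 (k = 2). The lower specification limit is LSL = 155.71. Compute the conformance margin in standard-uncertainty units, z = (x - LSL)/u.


u = U / k = 2.593 / 2 = 1.2965
margin = |LSL - x| = |155.71 - 157.952| = 2.242
z = margin / u = 2.242 / 1.2965
z = 1.7293

1.7293


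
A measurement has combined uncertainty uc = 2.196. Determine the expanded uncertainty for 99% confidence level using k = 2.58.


U = k * uc
U = 2.58 * 2.196
U = 5.6657

5.6657


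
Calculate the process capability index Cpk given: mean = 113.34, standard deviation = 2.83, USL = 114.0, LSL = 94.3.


Cpu = (USL - mean) / (3*sigma) = (114.0 - 113.34) / (3*2.83) = 0.0777
Cpl = (mean - LSL) / (3*sigma) = (113.34 - 94.3) / (3*2.83) = 2.2426
Cpk = min(Cpu, Cpl) = 0.0777

0.0777


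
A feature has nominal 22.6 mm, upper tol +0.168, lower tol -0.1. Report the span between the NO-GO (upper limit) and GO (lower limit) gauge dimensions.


GO = nominal - lower_tol (smallest hole = maximum material condition)
GO = 22.6 - 0.1 = 22.5
NO-GO = nominal + upper_tol (largest hole = least material condition)
NO-GO = 22.6 + 0.168 = 22.768
spread = NO-GO - GO = 22.768 - 22.5 = 0.2680

0.2680


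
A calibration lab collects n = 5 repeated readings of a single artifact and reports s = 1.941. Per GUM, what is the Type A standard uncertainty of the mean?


u_A = s / sqrt(n)
u_A = 1.941 / sqrt(5)
u_A = 1.941 / 2.236068
u_A = 0.8680

0.8680


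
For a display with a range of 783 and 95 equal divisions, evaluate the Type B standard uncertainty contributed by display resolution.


resolution = range / divisions
resolution = 783 / 95 = 8.2421053
u_res = resolution / (2*sqrt(3))
u_res = 8.2421053 / 3.4641016
u_res = 2.3793

2.3793


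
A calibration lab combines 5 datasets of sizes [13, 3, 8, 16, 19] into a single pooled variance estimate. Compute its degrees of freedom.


nu = sum_i (n_i - 1)
nu = ((13 - 1) + (3 - 1) + (8 - 1) + (16 - 1) + (19 - 1))
nu = 12 + 2 + 7 + 15 + 18
nu = 54

54


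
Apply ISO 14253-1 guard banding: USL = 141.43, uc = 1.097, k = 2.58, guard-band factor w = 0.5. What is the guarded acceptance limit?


U = k * uc = 2.58 * 1.097 = 2.83026
guard band g = w * U = 0.5 * 2.83026 = 1.41513
AL = USL - g = 141.43 - 1.41513
AL = 140.0149

140.0149


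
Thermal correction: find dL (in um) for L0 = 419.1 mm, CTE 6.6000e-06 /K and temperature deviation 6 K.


dL = L * alpha * dT
= 419.1 * 6.6000e-06 * 6
= 0.0165964 mm
dL_um = 0.0165964 * 1000 = 16.5964 um

16.5964


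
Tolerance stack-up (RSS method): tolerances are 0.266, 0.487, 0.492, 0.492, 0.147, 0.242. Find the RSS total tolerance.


RSS = sqrt(0.266^2 + 0.487^2 + 0.492^2 + 0.492^2 + 0.147^2 + 0.242^2)
= sqrt(0.872226)
= 0.9339

0.9339


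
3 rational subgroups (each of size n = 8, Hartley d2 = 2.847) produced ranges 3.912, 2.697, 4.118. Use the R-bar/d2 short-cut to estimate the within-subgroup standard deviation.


R_bar = (3.912 + 2.697 + 4.118) / 3
R_bar = 10.727 / 3 = 3.5756667
sigma_hat = R_bar / d2 = 3.5756667 / 2.847 = 1.2559

1.2559


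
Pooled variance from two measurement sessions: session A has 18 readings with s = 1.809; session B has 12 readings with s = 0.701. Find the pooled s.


s_p = sqrt(((n1-1)*s1^2 + (n2-1)*s2^2) / (n1+n2-2))
numerator = (18-1)*1.809^2 + (12-1)*0.701^2 = 55.632177 + 5.405411 = 61.037588
denominator = 18 + 12 - 2 = 28
s_p^2 = 61.037588 / 28 = 2.1799139
s_p = sqrt(2.1799139) = 1.4765

1.4765


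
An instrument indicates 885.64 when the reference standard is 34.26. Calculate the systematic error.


Systematic error = measured - true
= 885.64 - 34.26
= 851.3800

851.3800


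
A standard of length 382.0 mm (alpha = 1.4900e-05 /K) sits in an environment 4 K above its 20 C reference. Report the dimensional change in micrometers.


dL = L * alpha * dT
= 382.0 * 1.4900e-05 * 4
= 0.0227672 mm
dL_um = 0.0227672 * 1000 = 22.7672 um

22.7672


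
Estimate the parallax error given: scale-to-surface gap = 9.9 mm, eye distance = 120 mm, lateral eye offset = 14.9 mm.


error = h * offset / d
= 9.9 * 14.9 / 120
= 1.2293

1.2293


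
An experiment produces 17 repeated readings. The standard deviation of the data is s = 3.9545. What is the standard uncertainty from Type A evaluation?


u_A = s / sqrt(n)
u_A = 3.9545 / sqrt(17)
u_A = 3.9545 / 4.1231056
u_A = 0.9591

0.9591


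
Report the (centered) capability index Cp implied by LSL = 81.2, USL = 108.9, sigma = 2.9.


Cp = (USL - LSL) / (6 * sigma)
= (108.9 - 81.2) / (6 * 2.9)
= 27.7000 / 17.4000
= 1.5920

1.5920


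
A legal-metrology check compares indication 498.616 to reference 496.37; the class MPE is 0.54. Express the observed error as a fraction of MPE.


e = indication - reference = 498.616 - 496.37 = 2.2460
|e| = 2.2460
ratio = |e| / MPE = 2.2460 / 0.54
ratio = 4.1593

4.1593


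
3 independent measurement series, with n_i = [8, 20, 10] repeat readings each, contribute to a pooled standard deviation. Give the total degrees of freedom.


nu = sum_i (n_i - 1)
nu = ((8 - 1) + (20 - 1) + (10 - 1))
nu = 7 + 19 + 9
nu = 35

35


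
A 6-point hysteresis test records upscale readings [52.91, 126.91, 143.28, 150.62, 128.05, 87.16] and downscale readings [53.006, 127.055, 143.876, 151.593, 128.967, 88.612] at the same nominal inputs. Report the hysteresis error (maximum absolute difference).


|52.91 - 53.006| = 0.0960
|126.91 - 127.055| = 0.1450
|143.28 - 143.876| = 0.5960
|150.62 - 151.593| = 0.9730
|128.05 - 128.967| = 0.9170
|87.16 - 88.612| = 1.4520
hysteresis = max(diffs) = 1.4520

1.4520


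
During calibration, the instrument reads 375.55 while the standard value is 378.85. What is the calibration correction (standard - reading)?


Correction = standard - reading
= 378.85 - 375.55
= 3.3000

3.3000


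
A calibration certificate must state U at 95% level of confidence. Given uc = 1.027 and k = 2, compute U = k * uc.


U = k * uc
U = 2 * 1.027
U = 2.0540

2.0540


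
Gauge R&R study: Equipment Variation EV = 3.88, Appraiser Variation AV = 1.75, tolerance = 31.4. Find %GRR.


GRR = sqrt(EV^2 + AV^2) = sqrt(3.88^2 + 1.75^2) = 4.2563952
%GRR = GRR / tol * 100 = 4.2563952 / 31.4 * 100
%GRR = 13.5554

13.5554


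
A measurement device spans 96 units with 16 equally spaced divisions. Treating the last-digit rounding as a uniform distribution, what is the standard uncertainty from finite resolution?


resolution = range / divisions
resolution = 96 / 16 = 6
u_res = resolution / (2*sqrt(3))
u_res = 6 / 3.4641016
u_res = 1.7321

1.7321


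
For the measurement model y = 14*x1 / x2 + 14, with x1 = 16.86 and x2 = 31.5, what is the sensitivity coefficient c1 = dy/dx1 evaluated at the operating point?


y = 14*x1 / x2 + 14
dy/dx1 = 14/x2
Evaluate at x2 = 31.5: c1 = 14 / 31.5
c1 = 0.4444

0.4444


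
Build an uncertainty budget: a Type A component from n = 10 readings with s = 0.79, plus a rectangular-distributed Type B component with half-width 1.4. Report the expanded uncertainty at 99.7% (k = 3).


u_A = s / sqrt(n) = 0.79 / sqrt(10) = 0.24981994
u_B = half_width / sqrt(3) = 1.4 / sqrt(3) = 0.80829038
uc = sqrt(u_A^2 + u_B^2) = sqrt(0.24981994^2 + 0.80829038^2) = 0.84601616
U = k * uc = 3 * 0.84601616
U = 2.5380

2.5380


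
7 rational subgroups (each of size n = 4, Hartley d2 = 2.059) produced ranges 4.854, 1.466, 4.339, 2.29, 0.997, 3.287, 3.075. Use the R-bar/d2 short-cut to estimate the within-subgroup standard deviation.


R_bar = (4.854 + 1.466 + 4.339 + 2.29 + 0.997 + 3.287 + 3.075) / 7
R_bar = 20.308 / 7 = 2.9011429
sigma_hat = R_bar / d2 = 2.9011429 / 2.059 = 1.4090

1.4090


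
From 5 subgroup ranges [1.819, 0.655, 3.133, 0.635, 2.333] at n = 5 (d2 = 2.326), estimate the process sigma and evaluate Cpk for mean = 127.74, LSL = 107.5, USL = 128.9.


R_bar = (1.819 + 0.655 + 3.133 + 0.635 + 2.333) / 5 = 1.715
sigma = R_bar / d2 = 1.715 / 2.326 = 0.73731728
Cp = (USL - LSL)/(6*sigma) = (128.9 - 107.5)/(6*0.73731728) = 4.8374
Cpu = (128.9 - 127.74)/(3*0.73731728) = 0.5244
Cpl = (127.74 - 107.5)/(3*0.73731728) = 9.1503
Cpk = min(Cpu, Cpl) = 0.5244

0.5244


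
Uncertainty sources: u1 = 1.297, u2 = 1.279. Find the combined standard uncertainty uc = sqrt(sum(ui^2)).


uc = sqrt(1.297^2 + 1.279^2)
uc = sqrt(3.31805)
uc = 1.8216

1.8216


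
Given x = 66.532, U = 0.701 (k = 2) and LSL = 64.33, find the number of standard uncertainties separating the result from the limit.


u = U / k = 0.701 / 2 = 0.3505
margin = |LSL - x| = |64.33 - 66.532| = 2.202
z = margin / u = 2.202 / 0.3505
z = 6.2825

6.2825


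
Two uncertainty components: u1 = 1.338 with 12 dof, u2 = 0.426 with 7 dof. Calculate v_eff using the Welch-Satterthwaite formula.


uc = sqrt(u1^2 + u2^2) = sqrt(1.338^2 + 0.426^2) = 1.4041795
v_eff = uc^4 / (u1^4/v1 + u2^4/v2)
= 1.4041795^4 / (1.338^4/12 + 0.426^4/7)
= 3.88768 / 0.27178592
v_eff = 14.3042

14.3042


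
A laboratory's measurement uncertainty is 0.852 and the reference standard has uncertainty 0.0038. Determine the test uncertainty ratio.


TUR = u_lab / u_ref
= 0.852 / 0.0038
= 224.2105

224.2105


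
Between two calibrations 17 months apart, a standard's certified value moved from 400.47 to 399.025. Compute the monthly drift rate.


rate = (v2 - v1) / months
= (399.025 - 400.47) / 17
= -1.4450 / 17
= -0.0850

-0.0850


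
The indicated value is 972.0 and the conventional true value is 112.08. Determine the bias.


Systematic error = measured - true
= 972.0 - 112.08
= 859.9200

859.9200


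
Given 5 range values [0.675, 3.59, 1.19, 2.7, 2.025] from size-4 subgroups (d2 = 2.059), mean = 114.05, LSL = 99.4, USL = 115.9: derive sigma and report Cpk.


R_bar = (0.675 + 3.59 + 1.19 + 2.7 + 2.025) / 5 = 2.036
sigma = R_bar / d2 = 2.036 / 2.059 = 0.98882953
Cp = (USL - LSL)/(6*sigma) = (115.9 - 99.4)/(6*0.98882953) = 2.7811
Cpu = (115.9 - 114.05)/(3*0.98882953) = 0.6236
Cpl = (114.05 - 99.4)/(3*0.98882953) = 4.9385
Cpk = min(Cpu, Cpl) = 0.6236

0.6236


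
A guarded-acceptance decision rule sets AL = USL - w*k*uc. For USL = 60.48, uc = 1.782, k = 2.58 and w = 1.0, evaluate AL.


U = k * uc = 2.58 * 1.782 = 4.59756
guard band g = w * U = 1.0 * 4.59756 = 4.59756
AL = USL - g = 60.48 - 4.59756
AL = 55.8824

55.8824


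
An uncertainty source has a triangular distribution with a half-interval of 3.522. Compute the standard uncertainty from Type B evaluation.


u_B = half_width / sqrt(6)
u_B = 3.522 / 2.4494897
u_B = 1.4379

1.4379


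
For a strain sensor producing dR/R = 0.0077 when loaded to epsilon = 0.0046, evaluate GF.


GF = (dR/R) / epsilon
= 0.0077 / 0.0046
= 1.6739

1.6739


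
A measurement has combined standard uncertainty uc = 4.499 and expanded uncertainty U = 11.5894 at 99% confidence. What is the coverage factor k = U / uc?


k = U / uc
k = 11.5894 / 4.499
k = 2.576

2.576


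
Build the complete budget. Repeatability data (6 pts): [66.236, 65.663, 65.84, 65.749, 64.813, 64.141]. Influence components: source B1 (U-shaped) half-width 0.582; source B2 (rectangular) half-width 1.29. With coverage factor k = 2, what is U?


mean = (66.236 + 65.663 + 65.84 + 65.749 + 64.813 + 64.141) / 6 = 65.407
s = sqrt(sum((x - mean)^2)/(n-1)) = 0.77625022
u_A = s / sqrt(n) = 0.77625022 / sqrt(6) = 0.31690283
u_B1 = 0.582 / sqrt(2) = 0.41153615
u_B2 = 1.29 / sqrt(3) = 0.74478185
uc = sqrt(0.31690283^2 + 0.41153615^2 + 0.74478185^2) = 0.90801399
U = k * uc = 2 * 0.90801399
U = 1.8160

1.8160


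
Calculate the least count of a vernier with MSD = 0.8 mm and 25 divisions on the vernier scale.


LC = MSD / n_div
= 0.8 / 25
= 0.0320

0.0320


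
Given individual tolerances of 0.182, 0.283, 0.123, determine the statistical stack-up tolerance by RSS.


RSS = sqrt(0.182^2 + 0.283^2 + 0.123^2)
= sqrt(0.128342)
= 0.3582

0.3582


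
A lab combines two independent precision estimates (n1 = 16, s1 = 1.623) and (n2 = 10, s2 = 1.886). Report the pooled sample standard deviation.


s_p = sqrt(((n1-1)*s1^2 + (n2-1)*s2^2) / (n1+n2-2))
numerator = (16-1)*1.623^2 + (10-1)*1.886^2 = 39.511935 + 32.012964 = 71.524899
denominator = 16 + 10 - 2 = 24
s_p^2 = 71.524899 / 24 = 2.9802041
s_p = sqrt(2.9802041) = 1.7263

1.7263


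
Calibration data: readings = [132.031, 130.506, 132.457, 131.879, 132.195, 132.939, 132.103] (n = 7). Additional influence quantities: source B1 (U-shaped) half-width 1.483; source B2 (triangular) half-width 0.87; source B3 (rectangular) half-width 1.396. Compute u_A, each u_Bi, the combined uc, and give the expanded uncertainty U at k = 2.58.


mean = (132.031 + 130.506 + 132.457 + 131.879 + 132.195 + 132.939 + 132.103) / 7 = 132.0157143
s = sqrt(sum((x - mean)^2)/(n-1)) = 0.75112287
u_A = s / sqrt(n) = 0.75112287 / sqrt(7) = 0.28389776
u_B1 = 1.483 / sqrt(2) = 1.0486394
u_B2 = 0.87 / sqrt(6) = 0.35517601
u_B3 = 1.396 / sqrt(3) = 0.80598098
uc = sqrt(0.28389776^2 + 1.0486394^2 + 0.35517601^2 + 0.80598098^2) = 1.3985699
U = k * uc = 2.58 * 1.3985699
U = 3.6083

3.6083


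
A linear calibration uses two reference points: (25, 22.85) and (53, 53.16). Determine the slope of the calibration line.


slope = (y2 - y1) / (x2 - x1)
= (53.16 - 22.85) / (53 - 25)
= 30.3100 / 28
= 1.0825

1.0825


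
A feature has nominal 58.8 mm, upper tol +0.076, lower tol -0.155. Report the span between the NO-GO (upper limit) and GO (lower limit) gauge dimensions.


GO = nominal - lower_tol (smallest hole = maximum material condition)
GO = 58.8 - 0.155 = 58.645
NO-GO = nominal + upper_tol (largest hole = least material condition)
NO-GO = 58.8 + 0.076 = 58.876
spread = NO-GO - GO = 58.876 - 58.645 = 0.2310

0.2310


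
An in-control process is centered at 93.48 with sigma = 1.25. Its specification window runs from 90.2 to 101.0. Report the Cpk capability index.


Cpu = (USL - mean) / (3*sigma) = (101.0 - 93.48) / (3*1.25) = 2.0053
Cpl = (mean - LSL) / (3*sigma) = (93.48 - 90.2) / (3*1.25) = 0.8747
Cpk = min(Cpu, Cpl) = 0.8747

0.8747


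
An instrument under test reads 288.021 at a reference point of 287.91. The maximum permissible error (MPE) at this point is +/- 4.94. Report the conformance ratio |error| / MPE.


e = indication - reference = 288.021 - 287.91 = 0.1110
|e| = 0.1110
ratio = |e| / MPE = 0.1110 / 4.94
ratio = 0.0225

0.0225


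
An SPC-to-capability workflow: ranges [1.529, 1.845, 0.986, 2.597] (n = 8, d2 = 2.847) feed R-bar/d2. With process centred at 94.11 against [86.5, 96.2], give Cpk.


R_bar = (1.529 + 1.845 + 0.986 + 2.597) / 4 = 1.73925
sigma = R_bar / d2 = 1.73925 / 2.847 = 0.61090622
Cp = (USL - LSL)/(6*sigma) = (96.2 - 86.5)/(6*0.61090622) = 2.6463
Cpu = (96.2 - 94.11)/(3*0.61090622) = 1.1404
Cpl = (94.11 - 86.5)/(3*0.61090622) = 4.1523
Cpk = min(Cpu, Cpl) = 1.1404

1.1404


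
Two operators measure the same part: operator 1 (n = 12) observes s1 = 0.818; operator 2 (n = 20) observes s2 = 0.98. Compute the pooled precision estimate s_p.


s_p = sqrt(((n1-1)*s1^2 + (n2-1)*s2^2) / (n1+n2-2))
numerator = (12-1)*0.818^2 + (20-1)*0.98^2 = 7.360364 + 18.2476 = 25.607964
denominator = 12 + 20 - 2 = 30
s_p^2 = 25.607964 / 30 = 0.8535988
s_p = sqrt(0.8535988) = 0.9239

0.9239


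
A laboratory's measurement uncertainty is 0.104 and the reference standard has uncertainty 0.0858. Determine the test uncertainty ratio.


TUR = u_lab / u_ref
= 0.104 / 0.0858
= 1.2121

1.2121


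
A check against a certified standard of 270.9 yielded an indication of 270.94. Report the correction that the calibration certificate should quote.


Correction = standard - reading
= 270.9 - 270.94
= -0.0400

-0.0400


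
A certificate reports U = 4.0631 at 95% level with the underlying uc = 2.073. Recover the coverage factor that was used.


k = U / uc
k = 4.0631 / 2.073
k = 1.96

1.96


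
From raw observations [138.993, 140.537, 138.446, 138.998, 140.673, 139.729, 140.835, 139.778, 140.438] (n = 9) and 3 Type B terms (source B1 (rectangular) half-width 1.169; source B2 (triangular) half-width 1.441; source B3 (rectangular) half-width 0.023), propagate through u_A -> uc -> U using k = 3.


mean = (138.993 + 140.537 + 138.446 + 138.998 + 140.673 + 139.729 + 140.835 + 139.778 + 140.438) / 9 = 139.8252222
s = sqrt(sum((x - mean)^2)/(n-1)) = 0.85958824
u_A = s / sqrt(n) = 0.85958824 / sqrt(9) = 0.28652941
u_B1 = 1.169 / sqrt(3) = 0.67492246
u_B2 = 1.441 / sqrt(6) = 0.58828579
u_B3 = 0.023 / sqrt(3) = 0.013279056
uc = sqrt(0.28652941^2 + 0.67492246^2 + 0.58828579^2 + 0.013279056^2) = 0.94014676
U = k * uc = 3 * 0.94014676
U = 2.8204

2.8204


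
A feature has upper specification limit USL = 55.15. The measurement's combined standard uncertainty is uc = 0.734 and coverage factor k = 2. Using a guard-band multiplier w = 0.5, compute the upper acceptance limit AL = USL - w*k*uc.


U = k * uc = 2 * 0.734 = 1.468
guard band g = w * U = 0.5 * 1.468 = 0.734
AL = USL - g = 55.15 - 0.734
AL = 54.4160

54.4160


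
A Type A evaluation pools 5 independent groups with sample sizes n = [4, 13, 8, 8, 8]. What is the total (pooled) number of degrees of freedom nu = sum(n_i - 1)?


nu = sum_i (n_i - 1)
nu = ((4 - 1) + (13 - 1) + (8 - 1) + (8 - 1) + (8 - 1))
nu = 3 + 12 + 7 + 7 + 7
nu = 36

36


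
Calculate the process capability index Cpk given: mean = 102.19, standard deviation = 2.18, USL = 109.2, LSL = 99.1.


Cpu = (USL - mean) / (3*sigma) = (109.2 - 102.19) / (3*2.18) = 1.0719
Cpl = (mean - LSL) / (3*sigma) = (102.19 - 99.1) / (3*2.18) = 0.4725
Cpk = min(Cpu, Cpl) = 0.4725

0.4725


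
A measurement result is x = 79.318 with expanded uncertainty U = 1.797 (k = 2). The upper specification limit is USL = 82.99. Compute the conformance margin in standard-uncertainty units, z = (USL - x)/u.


u = U / k = 1.797 / 2 = 0.8985
margin = |USL - x| = |82.99 - 79.318| = 3.672
z = margin / u = 3.672 / 0.8985
z = 4.0868

4.0868


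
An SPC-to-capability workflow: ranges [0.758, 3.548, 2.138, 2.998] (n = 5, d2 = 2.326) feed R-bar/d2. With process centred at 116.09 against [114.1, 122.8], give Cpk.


R_bar = (0.758 + 3.548 + 2.138 + 2.998) / 4 = 2.3605
sigma = R_bar / d2 = 2.3605 / 2.326 = 1.0148323
Cp = (USL - LSL)/(6*sigma) = (122.8 - 114.1)/(6*1.0148323) = 1.4288
Cpu = (122.8 - 116.09)/(3*1.0148323) = 2.2040
Cpl = (116.09 - 114.1)/(3*1.0148323) = 0.6536
Cpk = min(Cpu, Cpl) = 0.6536

0.6536


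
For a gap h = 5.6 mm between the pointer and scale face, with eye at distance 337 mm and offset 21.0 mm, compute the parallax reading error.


error = h * offset / d
= 5.6 * 21.0 / 337
= 0.3490

0.3490


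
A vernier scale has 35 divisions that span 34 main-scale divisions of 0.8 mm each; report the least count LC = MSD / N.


LC = MSD / n_div
= 0.8 / 35
= 0.0229

0.0229


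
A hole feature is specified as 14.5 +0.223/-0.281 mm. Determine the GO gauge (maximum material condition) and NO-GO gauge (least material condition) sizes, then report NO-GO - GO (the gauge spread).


GO = nominal - lower_tol (smallest hole = maximum material condition)
GO = 14.5 - 0.281 = 14.219
NO-GO = nominal + upper_tol (largest hole = least material condition)
NO-GO = 14.5 + 0.223 = 14.723
spread = NO-GO - GO = 14.723 - 14.219 = 0.5040

0.5040


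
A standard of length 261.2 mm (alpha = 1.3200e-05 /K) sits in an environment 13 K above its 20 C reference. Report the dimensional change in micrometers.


dL = L * alpha * dT
= 261.2 * 1.3200e-05 * 13
= 0.0448219 mm
dL_um = 0.0448219 * 1000 = 44.8219 um

44.8219


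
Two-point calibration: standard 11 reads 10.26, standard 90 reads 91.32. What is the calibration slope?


slope = (y2 - y1) / (x2 - x1)
= (91.32 - 10.26) / (90 - 11)
= 81.0600 / 79
= 1.0261

1.0261


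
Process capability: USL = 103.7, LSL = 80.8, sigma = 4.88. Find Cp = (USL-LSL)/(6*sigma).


Cp = (USL - LSL) / (6 * sigma)
= (103.7 - 80.8) / (6 * 4.88)
= 22.9000 / 29.2800
= 0.7821

0.7821


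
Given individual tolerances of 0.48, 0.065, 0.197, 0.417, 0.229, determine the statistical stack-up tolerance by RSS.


RSS = sqrt(0.48^2 + 0.065^2 + 0.197^2 + 0.417^2 + 0.229^2)
= sqrt(0.499764)
= 0.7069

0.7069


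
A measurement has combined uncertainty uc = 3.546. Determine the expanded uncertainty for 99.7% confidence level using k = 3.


U = k * uc
U = 3 * 3.546
U = 10.6380

10.6380


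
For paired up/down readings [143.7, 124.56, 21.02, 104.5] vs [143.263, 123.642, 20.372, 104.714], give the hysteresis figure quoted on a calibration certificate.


|143.7 - 143.263| = 0.4370
|124.56 - 123.642| = 0.9180
|21.02 - 20.372| = 0.6480
|104.5 - 104.714| = 0.2140
hysteresis = max(diffs) = 0.9180

0.9180


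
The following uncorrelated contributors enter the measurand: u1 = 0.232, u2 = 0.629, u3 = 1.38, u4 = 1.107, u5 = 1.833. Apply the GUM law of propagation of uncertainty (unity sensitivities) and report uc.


uc = sqrt(0.232^2 + 0.629^2 + 1.38^2 + 1.107^2 + 1.833^2)
uc = sqrt(6.939203)
uc = 2.6342

2.6342


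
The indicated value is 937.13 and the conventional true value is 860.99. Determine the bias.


Systematic error = measured - true
= 937.13 - 860.99
= 76.1400

76.1400


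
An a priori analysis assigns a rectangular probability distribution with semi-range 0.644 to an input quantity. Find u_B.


u_B = half_width / sqrt(3)
u_B = 0.644 / 1.7320508
u_B = 0.3718

0.3718


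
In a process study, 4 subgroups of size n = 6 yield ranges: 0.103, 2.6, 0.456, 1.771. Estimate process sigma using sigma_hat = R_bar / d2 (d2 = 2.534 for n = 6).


R_bar = (0.103 + 2.6 + 0.456 + 1.771) / 4
R_bar = 4.93 / 4 = 1.2325
sigma_hat = R_bar / d2 = 1.2325 / 2.534 = 0.4864

0.4864
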